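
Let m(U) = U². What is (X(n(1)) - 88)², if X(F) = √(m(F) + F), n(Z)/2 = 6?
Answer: 7900 - 352*√39 ≈ 5701.8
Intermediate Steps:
n(Z) = 12 (n(Z) = 2*6 = 12)
X(F) = √(F + F²) (X(F) = √(F² + F) = √(F + F²))
(X(n(1)) - 88)² = (√(12*(1 + 12)) - 88)² = (√(12*13) - 88)² = (√156 - 88)² = (2*√39 - 88)² = (-88 + 2*√39)²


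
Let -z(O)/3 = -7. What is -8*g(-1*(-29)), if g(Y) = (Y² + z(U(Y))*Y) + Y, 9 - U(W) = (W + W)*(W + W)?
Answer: -11832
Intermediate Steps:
U(W) = 9 - 4*W² (U(W) = 9 - (W + W)*(W + W) = 9 - 2*W*2*W = 9 - 4*W²)
z(O) = 21 (z(O) = -3*(-7) = 21)
g(Y) = Y² + 22*Y (g(Y) = (Y² + 21*Y) + Y = Y² + 22*Y)
-8*g(-1*(-29)) = -8*(-1*(-29))*(22 - 1*(-29)) = -232*(22 + 29) = -232*51 = -8*1479 = -11832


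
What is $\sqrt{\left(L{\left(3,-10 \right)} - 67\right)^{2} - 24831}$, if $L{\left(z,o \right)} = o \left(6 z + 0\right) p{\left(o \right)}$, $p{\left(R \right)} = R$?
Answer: $\sqrt{2978458} \approx 1725.8$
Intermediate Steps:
$L{\left(z,o \right)} = 6 z o^{2}$ ($L{\left(z,o \right)} = o \left(6 z + 0\right) o = o 6 z o = 6 o z o = 6 z o^{2}$)
$\sqrt{\left(L{\left(3,-10 \right)} - 67\right)^{2} - 24831} = \sqrt{\left(6 \cdot 3 \left(-10\right)^{2} - 67\right)^{2} - 24831} = \sqrt{\left(6 \cdot 3 \cdot 100 - 67\right)^{2} - 24831} = \sqrt{\left(1800 - 67\right)^{2} - 24831} = \sqrt{1733^{2} - 24831} = \sqrt{3003289 - 24831} = \sqrt{2978458}$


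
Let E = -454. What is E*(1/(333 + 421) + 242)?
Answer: -41420463/377 ≈ -1.0987e+5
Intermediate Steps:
E*(1/(333 + 421) + 242) = -454*(1/(333 + 421) + 242) = -454*(1/754 + 242) = -454*182469/754 = -41420463/377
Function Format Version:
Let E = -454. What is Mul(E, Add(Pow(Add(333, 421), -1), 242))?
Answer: Rational(-41420463, 377) ≈ -1.0987e+5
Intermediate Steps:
Mul(E, Add(Pow(Add(333, 421), -1), 242)) = Mul(-454, Add(Pow(Add(333, 421), -1), 242)) = Mul(-454, Add(Pow(754, -1), 242)) = Mul(-454, Add(Rational(1, 754), 242)) = Mul(-454, Rational(182469, 754)) = Rational(-41420463, 377)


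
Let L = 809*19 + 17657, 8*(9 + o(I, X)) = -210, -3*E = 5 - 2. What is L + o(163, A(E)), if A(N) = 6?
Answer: 131971/4 ≈ 32993.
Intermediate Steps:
E = -1 (E = -(5 - 2)/3 = -1/3*3 = -1)
o(I, X) = -141/4 (o(I, X) = -9 + (1/8)*(-210) = -9 - 105/4 = -141/4)
L = 33028 (L = 15371 + 17657 = 33028)
L + o(163, A(E)) = 33028 - 141/4 = 131971/4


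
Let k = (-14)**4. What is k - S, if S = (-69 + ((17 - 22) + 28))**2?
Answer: 36300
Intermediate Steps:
S = 2116 (S = (-69 + (-5 + 28))**2 = (-69 + 23)**2 = (-46)**2 = 2116)
k = 38416
k - S = 38416 - 1*2116 = 38416 - 2116 = 36300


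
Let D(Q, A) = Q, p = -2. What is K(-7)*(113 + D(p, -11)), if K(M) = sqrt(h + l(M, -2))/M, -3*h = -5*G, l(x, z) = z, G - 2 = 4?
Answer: -222*sqrt(2)/7 ≈ -44.851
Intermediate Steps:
G = 6 (G = 2 + 4 = 6)
h = 10 (h = -(-5)*6/3 = -1/3*(-30) = 10)
K(M) = 2*sqrt(2)/M (K(M) = sqrt(10 - 2)/M = sqrt(8)/M = (2*sqrt(2))/M = 2*sqrt(2)/M)
K(-7)*(113 + D(p, -11)) = (2*sqrt(2)/(-7))*(113 - 2) = (2*sqrt(2)*(-1/7))*111 = -2*sqrt(2)/7*111 = -222*sqrt(2)/7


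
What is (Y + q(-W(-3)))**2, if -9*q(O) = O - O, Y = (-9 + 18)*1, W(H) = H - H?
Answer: 81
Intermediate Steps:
W(H) = 0
Y = 9 (Y = 9*1 = 9)
q(O) = 0 (q(O) = -(O - O)/9 = -1/9*0 = 0)
(Y + q(-W(-3)))**2 = (9 + 0)**2 = 9**2 = 81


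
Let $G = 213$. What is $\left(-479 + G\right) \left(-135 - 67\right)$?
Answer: $53732$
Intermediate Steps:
$\left(-479 + G\right) \left(-135 - 67\right) = \left(-479 + 213\right) \left(-135 - 67\right) = \left(-266\right) \left(-202\right) = 53732$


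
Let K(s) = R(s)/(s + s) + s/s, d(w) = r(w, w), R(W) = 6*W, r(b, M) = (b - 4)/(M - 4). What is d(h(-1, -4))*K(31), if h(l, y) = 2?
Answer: 4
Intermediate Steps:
r(b, M) = (-4 + b)/(-4 + M)
d(w) = 1 (d(w) = (-4 + w)/(-4 + w) = 1)
K(s) = 4 (K(s) = (6*s)/(s + s) + s/s = (6*s)/((2*s)) + 1 = (6*s)*(1/(2*s)) + 1 = 3 + 1 = 4)
d(h(-1, -4))*K(31) = 1*4 = 4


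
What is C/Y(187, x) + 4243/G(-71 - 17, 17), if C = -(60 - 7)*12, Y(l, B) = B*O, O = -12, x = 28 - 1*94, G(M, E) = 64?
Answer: 138323/2112 ≈ 65.494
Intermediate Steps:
x = -66 (x = 28 - 94 = -66)
Y(l, B) = -12*B (Y(l, B) = B*(-12) = -12*B)
C = -636 (C = -53*12 = -1*636 = -636)
C/Y(187, x) + 4243/G(-71 - 17, 17) = -636/((-12*(-66))) + 4243/64 = -636/792 + 4243*(1/64) = -636*1/792 + 4243/64 = -53/66 + 4243/64 = 138323/2112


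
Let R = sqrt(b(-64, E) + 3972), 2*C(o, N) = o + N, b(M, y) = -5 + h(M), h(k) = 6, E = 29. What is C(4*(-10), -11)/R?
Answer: -51*sqrt(3973)/7946 ≈ -0.40456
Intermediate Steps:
b(M, y) = 1 (b(M, y) = -5 + 6 = 1)
C(o, N) = N/2 + o/2 (C(o, N) = (o + N)/2 = (N + o)/2 = N/2 + o/2)
R = sqrt(3973) (R = sqrt(1 + 3972) = sqrt(3973) ≈ 63.032)
C(4*(-10), -11)/R = ((1/2)*(-11) + (4*(-10))/2)/(sqrt(3973)) = (-11/2 + (1/2)*(-40))*(sqrt(3973)/3973) = (-11/2 - 20)*(sqrt(3973)/3973) = -51*sqrt(3973)/7946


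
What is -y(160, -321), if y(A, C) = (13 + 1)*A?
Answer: -2240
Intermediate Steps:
y(A, C) = 14*A
-y(160, -321) = -14*160 = -1*2240 = -2240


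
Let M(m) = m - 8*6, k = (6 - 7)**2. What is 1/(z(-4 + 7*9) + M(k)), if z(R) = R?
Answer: 1/12 ≈ 0.083333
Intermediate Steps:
k = 1 (k = (-1)**2 = 1)
M(m) = -48 + m (M(m) = m - 48 = -48 + m)
1/(z(-4 + 7*9) + M(k)) = 1/((-4 + 7*9) + (-48 + 1)) = 1/((-4 + 63) - 47) = 1/(59 - 47) = 1/12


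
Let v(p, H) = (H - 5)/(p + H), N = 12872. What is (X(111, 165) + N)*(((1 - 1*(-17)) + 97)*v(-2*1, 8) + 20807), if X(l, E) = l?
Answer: 541767607/2 ≈ 2.7088e+8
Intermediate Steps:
v(p, H) = (-5 + H)/(H + p)
(X(111, 165) + N)*(((1 - 1*(-17)) + 97)*v(-2*1, 8) + 20807) = (111 + 12872)*(((1 - 1*(-17)) + 97)*((-5 + 8)/(8 - 2*1)) + 20807) = 12983*(((1 + 17) + 97)*(3/(8 - 2)) + 20807) = 12983*((18 + 97)*(3/6) + 20807) = 12983*(115*((1/6)*3) + 20807) = 12983*(115*(1/2) + 20807) = 12983*(115/2 + 20807) = 12983*(41729/2) = 541767607/2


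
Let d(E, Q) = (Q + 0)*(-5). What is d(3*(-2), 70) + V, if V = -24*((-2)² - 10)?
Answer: -206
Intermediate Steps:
V = 144 (V = -24*(4 - 10) = -24*(-6) = 144)
d(E, Q) = -5*Q (d(E, Q) = Q*(-5) = -5*Q)
d(3*(-2), 70) + V = -5*70 + 144 = -350 + 144 = -206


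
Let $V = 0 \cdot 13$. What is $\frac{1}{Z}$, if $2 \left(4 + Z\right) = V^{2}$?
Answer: $- \frac{1}{4} \approx -0.25$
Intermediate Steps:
$V = 0$
$Z = -4$ ($Z = -4 + \frac{0^{2}}{2} = -4 + \frac{1}{2} \cdot 0 = -4 + 0 = -4$)
$\frac{1}{Z} = \frac{1}{-4} = - \frac{1}{4}$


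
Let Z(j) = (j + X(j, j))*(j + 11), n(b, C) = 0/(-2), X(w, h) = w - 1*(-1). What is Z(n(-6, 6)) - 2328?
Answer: -2317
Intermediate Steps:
X(w, h) = 1 + w (X(w, h) = w + 1 = 1 + w)
n(b, C) = 0 (n(b, C) = 0*(-½) = 0)
Z(j) = (1 + 2*j)*(11 + j) (Z(j) = (j + (1 + j))*(j + 11) = (1 + 2*j)*(11 + j))
Z(n(-6, 6)) - 2328 = (11 + 2*0² + 23*0) - 2328 = (11 + 2*0 + 0) - 2328 = (11 + 0 + 0) - 2328 = 11 - 2328 = -2317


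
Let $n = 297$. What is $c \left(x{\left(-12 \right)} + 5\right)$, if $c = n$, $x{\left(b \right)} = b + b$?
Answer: $-5643$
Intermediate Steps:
$x{\left(b \right)} = 2 b$
$c = 297$
$c \left(x{\left(-12 \right)} + 5\right) = 297 \left(2 \left(-12\right) + 5\right) = 297 \left(-24 + 5\right) = 297 \left(-19\right) = -5643$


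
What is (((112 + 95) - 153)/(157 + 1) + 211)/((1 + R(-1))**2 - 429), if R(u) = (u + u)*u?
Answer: -4174/8295 ≈ -0.50319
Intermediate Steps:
R(u) = 2*u**2 (R(u) = (2*u)*u = 2*u**2)
(((112 + 95) - 153)/(157 + 1) + 211)/((1 + R(-1))**2 - 429) = (((112 + 95) - 153)/(157 + 1) + 211)/((1 + 2*(-1)**2)**2 - 429) = ((207 - 153)/158 + 211)/((1 + 2*1)**2 - 429) = (54*(1/158) + 211)/((1 + 2)**2 - 429) = (27/79 + 211)/(3**2 - 429) = 16696/(79*(9 - 429)) = (16696/79)/(-420) = (16696/79)*(-1/420) = -4174/8295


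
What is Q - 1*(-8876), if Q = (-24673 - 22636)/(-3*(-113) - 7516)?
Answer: 63750361/7177 ≈ 8882.6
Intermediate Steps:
Q = 47309/7177 (Q = -47309/(339 - 7516) = -47309/(-7177) = -47309*(-1/7177) = 47309/7177 ≈ 6.5918)
Q - 1*(-8876) = 47309/7177 - 1*(-8876) = 47309/7177 + 8876 = 63750361/7177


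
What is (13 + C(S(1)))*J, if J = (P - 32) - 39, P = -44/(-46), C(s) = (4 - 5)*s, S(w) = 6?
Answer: -11277/23 ≈ -490.30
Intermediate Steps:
C(s) = -s
P = 22/23 (P = -44*(-1/46) = 22/23 ≈ 0.95652)
J = -1611/23 (J = (22/23 - 32) - 39 = -714/23 - 39 = -1611/23 ≈ -70.043)
(13 + C(S(1)))*J = (13 - 1*6)*(-1611/23) = (13 - 6)*(-1611/23) = 7*(-1611/23) = -11277/23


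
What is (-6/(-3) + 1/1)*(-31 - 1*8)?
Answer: -117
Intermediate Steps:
(-6/(-3) + 1/1)*(-31 - 1*8) = (-6*(-⅓) + 1*1)*(-31 - 8) = (2 + 1)*(-39) = 3*(-39) = -117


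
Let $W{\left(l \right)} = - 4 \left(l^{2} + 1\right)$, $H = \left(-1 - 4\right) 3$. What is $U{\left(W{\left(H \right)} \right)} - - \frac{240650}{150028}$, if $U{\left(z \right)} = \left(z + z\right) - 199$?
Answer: $- \frac{150432773}{75014} \approx -2005.4$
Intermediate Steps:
$H = -15$ ($H = \left(-5\right) 3 = -15$)
$W{\left(l \right)} = -4 - 4 l^{2}$ ($W{\left(l \right)} = - 4 \left(1 + l^{2}\right) = -4 - 4 l^{2}$)
$U{\left(z \right)} = -199 + 2 z$ ($U{\left(z \right)} = 2 z - 199 = -199 + 2 z$)
$U{\left(W{\left(H \right)} \right)} - - \frac{240650}{150028} = \left(-199 + 2 \left(-4 - 4 \left(-15\right)^{2}\right)\right) - - \frac{240650}{150028} = \left(-199 + 2 \left(-4 - 900\right)\right) - \left(-240650\right) \frac{1}{150028} = \left(-199 + 2 \left(-4 - 900\right)\right) - - \frac{120325}{75014} = \left(-199 + 2 \left(-904\right)\right) + \frac{120325}{75014} = \left(-199 - 1808\right) + \frac{120325}{75014} = -2007 + \frac{120325}{75014} = - \frac{150432773}{75014}$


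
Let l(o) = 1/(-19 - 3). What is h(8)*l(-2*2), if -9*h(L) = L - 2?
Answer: 1/33 ≈ 0.030303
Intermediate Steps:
h(L) = 2/9 - L/9 (h(L) = -(L - 2)/9 = -(-2 + L)/9 = 2/9 - L/9)
l(o) = -1/22 (l(o) = 1/(-22) = -1/22)
h(8)*l(-2*2) = (2/9 - ⅑*8)*(-1/22) = (2/9 - 8/9)*(-1/22) = -⅔*(-1/22) = 1/33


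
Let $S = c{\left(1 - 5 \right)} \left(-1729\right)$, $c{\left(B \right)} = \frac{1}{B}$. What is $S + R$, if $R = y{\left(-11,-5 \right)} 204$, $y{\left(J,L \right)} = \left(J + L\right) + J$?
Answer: $- \frac{20303}{4} \approx -5075.8$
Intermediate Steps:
$y{\left(J,L \right)} = L + 2 J$
$R = -5508$ ($R = \left(-5 + 2 \left(-11\right)\right) 204 = \left(-5 - 22\right) 204 = \left(-27\right) 204 = -5508$)
$S = \frac{1729}{4}$ ($S = \frac{1}{1 - 5} \left(-1729\right) = \frac{1}{-4} \left(-1729\right) = \left(- \frac{1}{4}\right) \left(-1729\right) = \frac{1729}{4} \approx 432.25$)
$S + R = \frac{1729}{4} - 5508 = - \frac{20303}{4}$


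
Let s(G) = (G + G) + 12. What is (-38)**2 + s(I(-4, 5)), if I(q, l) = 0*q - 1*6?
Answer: 1444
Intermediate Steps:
I(q, l) = -6 (I(q, l) = 0 - 6 = -6)
s(G) = 12 + 2*G (s(G) = 2*G + 12 = 12 + 2*G)
(-38)**2 + s(I(-4, 5)) = (-38)**2 + (12 + 2*(-6)) = 1444 + (12 - 12) = 1444 + 0 = 1444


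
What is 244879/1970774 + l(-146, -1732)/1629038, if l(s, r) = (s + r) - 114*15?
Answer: 195923029645/1605232867706 ≈ 0.12205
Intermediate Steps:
l(s, r) = -1710 + r + s (l(s, r) = (r + s) - 1710 = -1710 + r + s)
244879/1970774 + l(-146, -1732)/1629038 = 244879/1970774 + (-1710 - 1732 - 146)/1629038 = 244879*(1/1970774) - 3588*1/1629038 = 244879/1970774 - 1794/814519 = 195923029645/1605232867706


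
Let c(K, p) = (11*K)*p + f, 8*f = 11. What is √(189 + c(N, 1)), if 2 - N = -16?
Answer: √6214/4 ≈ 19.707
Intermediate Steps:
N = 18 (N = 2 - 1*(-16) = 2 + 16 = 18)
f = 11/8 (f = (⅛)*11 = 11/8 ≈ 1.3750)
c(K, p) = 11/8 + 11*K*p (c(K, p) = (11*K)*p + 11/8 = 11*K*p + 11/8 = 11/8 + 11*K*p)
√(189 + c(N, 1)) = √(189 + (11/8 + 11*18*1)) = √(189 + (11/8 + 198)) = √(189 + 1595/8) = √(3107/8) = √6214/4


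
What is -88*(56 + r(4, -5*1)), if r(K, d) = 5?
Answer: -5368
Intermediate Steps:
-88*(56 + r(4, -5*1)) = -88*(56 + 5) = -88*61 = -5368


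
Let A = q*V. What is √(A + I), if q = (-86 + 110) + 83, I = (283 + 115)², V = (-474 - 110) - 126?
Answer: √82434 ≈ 287.11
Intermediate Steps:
V = -710 (V = -584 - 126 = -710)
I = 158404 (I = 398² = 158404)
q = 107 (q = 24 + 83 = 107)
A = -75970 (A = 107*(-710) = -75970)
√(A + I) = √(-75970 + 158404) = √82434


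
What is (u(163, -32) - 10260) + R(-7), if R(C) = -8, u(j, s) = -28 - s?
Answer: -10264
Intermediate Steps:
(u(163, -32) - 10260) + R(-7) = ((-28 - 1*(-32)) - 10260) - 8 = ((-28 + 32) - 10260) - 8 = (4 - 10260) - 8 = -10256 - 8 = -10264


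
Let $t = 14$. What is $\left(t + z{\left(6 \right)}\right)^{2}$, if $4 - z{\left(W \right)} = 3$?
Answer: $225$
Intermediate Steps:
$z{\left(W \right)} = 1$ ($z{\left(W \right)} = 4 - 3 = 1$)
$\left(t + z{\left(6 \right)}\right)^{2} = \left(14 + 1\right)^{2} = 15^{2} = 225$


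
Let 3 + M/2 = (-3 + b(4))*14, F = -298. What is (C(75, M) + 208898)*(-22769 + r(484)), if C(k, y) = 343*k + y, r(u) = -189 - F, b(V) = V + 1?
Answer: -5317690180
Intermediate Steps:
b(V) = 1 + V
r(u) = 109 (r(u) = -189 - 1*(-298) = -189 + 298 = 109)
M = 50 (M = -6 + 2*((-3 + (1 + 4))*14) = -6 + 2*((-3 + 5)*14) = -6 + 2*(2*14) = -6 + 2*28 = -6 + 56 = 50)
C(k, y) = y + 343*k
(C(75, M) + 208898)*(-22769 + r(484)) = ((50 + 343*75) + 208898)*(-22769 + 109) = ((50 + 25725) + 208898)*(-22660) = (25775 + 208898)*(-22660) = 234673*(-22660) = -5317690180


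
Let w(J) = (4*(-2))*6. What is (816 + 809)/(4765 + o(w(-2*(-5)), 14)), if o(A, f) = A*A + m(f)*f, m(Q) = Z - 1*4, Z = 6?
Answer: 1625/7097 ≈ 0.22897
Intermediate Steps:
m(Q) = 2 (m(Q) = 6 - 1*4 = 6 - 4 = 2)
w(J) = -48 (w(J) = -8*6 = -48)
o(A, f) = A² + 2*f (o(A, f) = A*A + 2*f = A² + 2*f)
(816 + 809)/(4765 + o(w(-2*(-5)), 14)) = (816 + 809)/(4765 + ((-48)² + 2*14)) = 1625/(4765 + (2304 + 28)) = 1625/(4765 + 2332) = 1625/7097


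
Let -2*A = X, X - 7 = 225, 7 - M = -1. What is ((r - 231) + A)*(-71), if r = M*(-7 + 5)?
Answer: 25773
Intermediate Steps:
M = 8 (M = 7 - 1*(-1) = 7 + 1 = 8)
X = 232 (X = 7 + 225 = 232)
A = -116 (A = -½*232 = -116)
r = -16 (r = 8*(-7 + 5) = 8*(-2) = -16)
((r - 231) + A)*(-71) = ((-16 - 231) - 116)*(-71) = (-247 - 116)*(-71) = -363*(-71) = 25773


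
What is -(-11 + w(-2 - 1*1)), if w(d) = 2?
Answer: 9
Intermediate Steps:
-(-11 + w(-2 - 1*1)) = -(-11 + 2) = -1*(-9) = 9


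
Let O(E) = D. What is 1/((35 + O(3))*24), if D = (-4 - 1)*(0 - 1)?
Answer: 1/960 ≈ 0.0010417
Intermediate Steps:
D = 5 (D = -5*(-1) = 5)
O(E) = 5
1/((35 + O(3))*24) = 1/((35 + 5)*24) = 1/(40*24) = 1/960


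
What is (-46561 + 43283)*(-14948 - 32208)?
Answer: 154577368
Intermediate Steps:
(-46561 + 43283)*(-14948 - 32208) = -3278*(-47156) = 154577368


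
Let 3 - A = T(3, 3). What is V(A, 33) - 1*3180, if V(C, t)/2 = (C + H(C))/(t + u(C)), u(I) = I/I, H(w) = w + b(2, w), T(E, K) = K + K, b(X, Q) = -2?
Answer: -54068/17 ≈ -3180.5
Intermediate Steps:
T(E, K) = 2*K
A = -3 (A = 3 - 2*3 = 3 - 1*6 = 3 - 6 = -3)
H(w) = -2 + w (H(w) = w - 2 = -2 + w)
u(I) = 1
V(C, t) = 2*(-2 + 2*C)/(1 + t) (V(C, t) = 2*((C + (-2 + C))/(t + 1)) = 2*((-2 + 2*C)/(1 + t)) = 2*(-2 + 2*C)/(1 + t))
V(A, 33) - 1*3180 = 4*(-1 - 3)/(1 + 33) - 1*3180 = 4*(-4)/34 - 3180 = 4*(1/34)*(-4) - 3180 = -8/17 - 3180 = -54068/17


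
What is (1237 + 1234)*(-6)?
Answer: -14826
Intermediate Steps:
(1237 + 1234)*(-6) = 2471*(-6) = -14826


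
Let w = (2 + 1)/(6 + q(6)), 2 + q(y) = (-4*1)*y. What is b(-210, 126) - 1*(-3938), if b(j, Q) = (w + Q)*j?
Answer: -44981/2 ≈ -22491.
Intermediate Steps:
q(y) = -2 - 4*y (q(y) = -2 + (-4*1)*y = -2 - 4*y)
w = -3/20 (w = (2 + 1)/(6 + (-2 - 4*6)) = 3/(6 + (-2 - 24)) = 3/(6 - 26) = 3/(-20) = 3*(-1/20) = -3/20 ≈ -0.15000)
b(j, Q) = j*(-3/20 + Q) (b(j, Q) = (-3/20 + Q)*j = j*(-3/20 + Q))
b(-210, 126) - 1*(-3938) = (1/20)*(-210)*(-3 + 20*126) - 1*(-3938) = (1/20)*(-210)*(-3 + 2520) + 3938 = (1/20)*(-210)*2517 + 3938 = -52857/2 + 3938 = -44981/2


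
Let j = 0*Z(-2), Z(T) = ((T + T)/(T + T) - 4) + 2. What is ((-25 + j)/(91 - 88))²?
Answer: 625/9 ≈ 69.444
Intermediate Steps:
Z(T) = -1 (Z(T) = ((2*T)/((2*T)) - 4) + 2 = ((2*T)*(1/(2*T)) - 4) + 2 = (1 - 4) + 2 = -3 + 2 = -1)
j = 0 (j = 0*(-1) = 0)
((-25 + j)/(91 - 88))² = ((-25 + 0)/(91 - 88))² = (-25/3)² = 625/9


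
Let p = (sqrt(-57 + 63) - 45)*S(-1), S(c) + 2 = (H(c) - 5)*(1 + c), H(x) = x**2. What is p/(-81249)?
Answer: -30/27083 + 2*sqrt(6)/81249 ≈ -0.0010474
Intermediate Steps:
S(c) = -2 + (1 + c)*(-5 + c**2) (S(c) = -2 + (c**2 - 5)*(1 + c) = -2 + (-5 + c**2)*(1 + c) = -2 + (1 + c)*(-5 + c**2))
p = 90 - 2*sqrt(6) (p = (sqrt(-57 + 63) - 45)*(-7 + (-1)**2 + (-1)**3 - 5*(-1)) = (sqrt(6) - 45)*(-7 + 1 - 1 + 5) = (-45 + sqrt(6))*(-2) = 90 - 2*sqrt(6) ≈ 85.101)
p/(-81249) = (90 - 2*sqrt(6))/(-81249) = (90 - 2*sqrt(6))*(-1/81249) = -30/27083 + 2*sqrt(6)/81249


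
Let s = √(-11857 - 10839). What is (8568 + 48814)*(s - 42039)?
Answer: -2412281898 + 114764*I*√5674 ≈ -2.4123e+9 + 8.6447e+6*I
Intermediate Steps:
s = 2*I*√5674 (s = √(-22696) = 2*I*√5674 ≈ 150.65*I)
(8568 + 48814)*(s - 42039) = (8568 + 48814)*(2*I*√5674 - 42039) = 57382*(-42039 + 2*I*√5674) = -2412281898 + 114764*I*√5674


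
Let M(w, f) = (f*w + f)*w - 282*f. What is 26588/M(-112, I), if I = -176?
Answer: -6647/534600 ≈ -0.012434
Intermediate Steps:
M(w, f) = -282*f + w*(f + f*w) (M(w, f) = (f + f*w)*w - 282*f = w*(f + f*w) - 282*f = -282*f + w*(f + f*w))
26588/M(-112, I) = 26588/((-176*(-282 - 112 + (-112)²))) = 26588/((-176*(-282 - 112 + 12544))) = 26588/((-176*12150)) = 26588/(-2138400) = 26588*(-1/2138400) = -6647/534600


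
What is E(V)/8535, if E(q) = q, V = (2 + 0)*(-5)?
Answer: -2/1707 ≈ -0.0011716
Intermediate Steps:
V = -10 (V = 2*(-5) = -10)
E(V)/8535 = -10/8535 = -10*1/8535 = -2/1707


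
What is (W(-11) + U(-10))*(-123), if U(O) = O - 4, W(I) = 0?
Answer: 1722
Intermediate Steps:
U(O) = -4 + O
(W(-11) + U(-10))*(-123) = (0 + (-4 - 10))*(-123) = (0 - 14)*(-123) = -14*(-123) = 1722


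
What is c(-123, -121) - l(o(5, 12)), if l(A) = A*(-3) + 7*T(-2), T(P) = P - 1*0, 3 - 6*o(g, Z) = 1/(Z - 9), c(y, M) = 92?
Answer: 322/3 ≈ 107.33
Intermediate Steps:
o(g, Z) = ½ - 1/(6*(-9 + Z)) (o(g, Z) = ½ - 1/(6*(Z - 9)) = ½ - 1/(6*(-9 + Z)))
T(P) = P (T(P) = P + 0 = P)
l(A) = -14 - 3*A (l(A) = A*(-3) + 7*(-2) = -3*A - 14 = -14 - 3*A)
c(-123, -121) - l(o(5, 12)) = 92 - (-14 - (-28 + 3*12)/(2*(-9 + 12))) = 92 - (-14 - (-28 + 36)/(2*3)) = 92 - (-14 - 8/(2*3)) = 92 - (-14 - 3*4/9) = 92 - (-14 - 4/3) = 92 - 1*(-46/3) = 92 + 46/3 = 322/3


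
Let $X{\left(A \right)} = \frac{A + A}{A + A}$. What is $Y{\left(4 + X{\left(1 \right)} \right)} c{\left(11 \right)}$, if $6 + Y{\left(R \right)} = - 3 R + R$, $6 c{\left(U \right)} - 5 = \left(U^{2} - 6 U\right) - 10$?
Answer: $- \frac{400}{3} \approx -133.33$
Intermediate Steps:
$X{\left(A \right)} = 1$ ($X{\left(A \right)} = \frac{2 A}{2 A} = 2 A \frac{1}{2 A} = 1$)
$c{\left(U \right)} = - \frac{5}{6} - U + \frac{U^{2}}{6}$ ($c{\left(U \right)} = \frac{5}{6} + \frac{\left(U^{2} - 6 U\right) - 10}{6} = \frac{5}{6} + \frac{-10 + U^{2} - 6 U}{6} = \frac{5}{6} - \left(\frac{5}{3} + U - \frac{U^{2}}{6}\right) = - \frac{5}{6} - U + \frac{U^{2}}{6}$)
$Y{\left(R \right)} = -6 - 2 R$ ($Y{\left(R \right)} = -6 + \left(- 3 R + R\right) = -6 - 2 R$)
$Y{\left(4 + X{\left(1 \right)} \right)} c{\left(11 \right)} = \left(-6 - 2 \left(4 + 1\right)\right) \left(- \frac{5}{6} - 11 + \frac{11^{2}}{6}\right) = \left(-6 - 10\right) \left(- \frac{5}{6} - 11 + \frac{1}{6} \cdot 121\right) = \left(-6 - 10\right) \left(- \frac{5}{6} - 11 + \frac{121}{6}\right) = \left(-16\right) \frac{25}{3} = - \frac{400}{3}$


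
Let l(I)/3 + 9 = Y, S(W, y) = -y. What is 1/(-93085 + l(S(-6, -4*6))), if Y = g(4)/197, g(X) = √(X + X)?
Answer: -451697951/42058499613503 - 591*√2/168233998454012 ≈ -1.0740e-5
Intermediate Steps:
g(X) = √2*√X (g(X) = √(2*X) = √2*√X)
Y = 2*√2/197 (Y = (√2*√4)/197 = (√2*2)*(1/197) = (2*√2)*(1/197) = 2*√2/197 ≈ 0.014357)
l(I) = -27 + 6*√2/197 (l(I) = -27 + 3*(2*√2/197) = -27 + 6*√2/197)
1/(-93085 + l(S(-6, -4*6))) = 1/(-93085 + (-27 + 6*√2/197)) = 1/(-93112 + 6*√2/197)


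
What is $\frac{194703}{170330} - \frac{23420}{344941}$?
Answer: $\frac{63171918923}{58753800530} \approx 1.0752$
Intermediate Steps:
$\frac{194703}{170330} - \frac{23420}{344941} = \frac{63171918923}{58753800530}$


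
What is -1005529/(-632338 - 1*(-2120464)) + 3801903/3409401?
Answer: 743153041883/1691206090842 ≈ 0.43942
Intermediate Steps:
-1005529/(-632338 - 1*(-2120464)) + 3801903/3409401 = -1005529/(-632338 + 2120464) + 3801903*(1/3409401) = -1005529/1488126 + 1267301/1136467 = 743153041883/1691206090842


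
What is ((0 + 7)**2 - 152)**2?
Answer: 10609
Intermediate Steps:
((0 + 7)**2 - 152)**2 = (7**2 - 152)**2 = (49 - 152)**2 = (-103)**2 = 10609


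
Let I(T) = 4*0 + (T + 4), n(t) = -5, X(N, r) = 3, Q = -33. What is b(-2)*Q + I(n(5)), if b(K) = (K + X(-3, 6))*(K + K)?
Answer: 131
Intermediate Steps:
I(T) = 4 + T (I(T) = 0 + (4 + T) = 4 + T)
b(K) = 2*K*(3 + K) (b(K) = (K + 3)*(K + K) = (3 + K)*(2*K) = 2*K*(3 + K))
b(-2)*Q + I(n(5)) = (2*(-2)*(3 - 2))*(-33) + (4 - 5) = (2*(-2)*1)*(-33) - 1 = -4*(-33) - 1 = 132 - 1 = 131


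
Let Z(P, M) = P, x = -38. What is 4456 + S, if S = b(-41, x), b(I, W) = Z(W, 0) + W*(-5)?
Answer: 4608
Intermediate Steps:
b(I, W) = -4*W (b(I, W) = W + W*(-5) = W - 5*W = -4*W)
S = 152 (S = -4*(-38) = 152)
4456 + S = 4456 + 152 = 4608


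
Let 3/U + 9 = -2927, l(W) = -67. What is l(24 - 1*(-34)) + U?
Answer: -196715/2936 ≈ -67.001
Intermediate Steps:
U = -3/2936 (U = 3/(-9 - 2927) = 3/(-2936) = 3*(-1/2936) = -3/2936 ≈ -0.0010218)
l(24 - 1*(-34)) + U = -67 - 3/2936 = -196715/2936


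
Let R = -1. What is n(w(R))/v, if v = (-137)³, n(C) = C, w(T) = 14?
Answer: -14/2571353 ≈ -5.4446e-6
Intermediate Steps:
v = -2571353
n(w(R))/v = 14/(-2571353) = 14*(-1/2571353) = -14/2571353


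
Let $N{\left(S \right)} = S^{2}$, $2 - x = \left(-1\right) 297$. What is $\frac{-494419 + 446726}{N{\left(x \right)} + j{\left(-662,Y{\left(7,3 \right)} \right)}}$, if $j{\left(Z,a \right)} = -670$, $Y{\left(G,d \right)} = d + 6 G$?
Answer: $- \frac{47693}{88731} \approx -0.5375$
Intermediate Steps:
$x = 299$ ($x = 2 - \left(-1\right) 297 = 2 - -297 = 2 + 297 = 299$)
$\frac{-494419 + 446726}{N{\left(x \right)} + j{\left(-662,Y{\left(7,3 \right)} \right)}} = \frac{-494419 + 446726}{299^{2} - 670} = - \frac{47693}{89401 - 670} = - \frac{47693}{88731}$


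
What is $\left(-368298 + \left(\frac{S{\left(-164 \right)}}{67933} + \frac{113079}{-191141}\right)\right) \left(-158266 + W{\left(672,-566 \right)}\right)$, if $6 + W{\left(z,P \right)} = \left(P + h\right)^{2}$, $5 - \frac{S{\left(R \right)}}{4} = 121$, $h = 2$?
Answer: $- \frac{764322614777655021200}{12984781553} \approx -5.8863 \cdot 10^{10}$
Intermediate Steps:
$S{\left(R \right)} = -464$ ($S{\left(R \right)} = 20 - 484 = -464$)
$W{\left(z,P \right)} = -6 + \left(2 + P\right)^{2}$ ($W{\left(z,P \right)} = -6 + \left(P + 2\right)^{2} = -6 + \left(2 + P\right)^{2}$)
$\left(-368298 + \left(\frac{S{\left(-164 \right)}}{67933} + \frac{113079}{-191141}\right)\right) \left(-158266 + W{\left(672,-566 \right)}\right) = \left(-368298 + \left(- \frac{464}{67933} + \frac{113079}{-191141}\right)\right) \left(-158266 - \left(6 - \left(2 - 566\right)^{2}\right)\right) = \left(-368298 + \left(\left(-464\right) \frac{1}{67933} + 113079 \left(- \frac{1}{191141}\right)\right)\right) \left(-158266 - \left(6 - \left(-564\right)^{2}\right)\right) = \left(-368298 - \frac{7770485131}{12984781553}\right) \left(-158266 + \left(-6 + 318096\right)\right) = \left(-368298 - \frac{7770485131}{12984781553}\right) \left(-158266 + 318090\right) = \left(- \frac{4782276846891925}{12984781553}\right) 159824 = - \frac{764322614777655021200}{12984781553}$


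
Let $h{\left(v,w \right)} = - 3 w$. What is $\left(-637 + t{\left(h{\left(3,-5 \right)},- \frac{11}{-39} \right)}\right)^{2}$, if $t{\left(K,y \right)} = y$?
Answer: $\frac{616628224}{1521} \approx 4.0541 \cdot 10^{5}$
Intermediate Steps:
$\left(-637 + t{\left(h{\left(3,-5 \right)},- \frac{11}{-39} \right)}\right)^{2} = \left(-637 - \frac{11}{-39}\right)^{2} = \left(-637 - - \frac{11}{39}\right)^{2} = \left(-637 + \frac{11}{39}\right)^{2} = \left(- \frac{24832}{39}\right)^{2} = \frac{616628224}{1521}$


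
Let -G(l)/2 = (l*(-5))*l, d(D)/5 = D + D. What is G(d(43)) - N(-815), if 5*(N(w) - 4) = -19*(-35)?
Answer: 1848863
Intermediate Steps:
d(D) = 10*D (d(D) = 5*(D + D) = 5*(2*D) = 10*D)
N(w) = 137 (N(w) = 4 + (-19*(-35))/5 = 4 + (⅕)*665 = 4 + 133 = 137)
G(l) = 10*l² (G(l) = -2*l*(-5)*l = -2*(-5*l)*l = -(-10)*l² = 10*l²)
G(d(43)) - N(-815) = 10*(10*43)² - 1*137 = 10*430² - 137 = 10*184900 - 137 = 1849000 - 137 = 1848863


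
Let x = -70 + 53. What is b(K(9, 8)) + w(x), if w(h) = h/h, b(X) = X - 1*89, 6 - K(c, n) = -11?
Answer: -71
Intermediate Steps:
K(c, n) = 17 (K(c, n) = 6 - 1*(-11) = 6 + 11 = 17)
b(X) = -89 + X (b(X) = X - 89 = -89 + X)
x = -17
w(h) = 1
b(K(9, 8)) + w(x) = (-89 + 17) + 1 = -72 + 1 = -71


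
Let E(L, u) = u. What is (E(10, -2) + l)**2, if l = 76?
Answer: 5476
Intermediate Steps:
(E(10, -2) + l)**2 = (-2 + 76)**2 = 74**2 = 5476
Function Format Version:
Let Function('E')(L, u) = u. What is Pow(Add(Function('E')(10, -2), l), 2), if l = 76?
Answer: 5476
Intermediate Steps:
Pow(Add(Function('E')(10, -2), l), 2) = Pow(Add(-2, 76), 2) = Pow(74, 2) = 5476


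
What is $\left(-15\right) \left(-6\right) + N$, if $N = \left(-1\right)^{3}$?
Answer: $89$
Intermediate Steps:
$N = -1$
$\left(-15\right) \left(-6\right) + N = \left(-15\right) \left(-6\right) - 1 = 90 - 1 = 89$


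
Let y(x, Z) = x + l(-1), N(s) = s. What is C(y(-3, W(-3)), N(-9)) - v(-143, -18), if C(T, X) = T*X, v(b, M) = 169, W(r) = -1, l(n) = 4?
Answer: -178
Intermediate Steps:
y(x, Z) = 4 + x (y(x, Z) = x + 4 = 4 + x)
C(y(-3, W(-3)), N(-9)) - v(-143, -18) = (4 - 3)*(-9) - 1*169 = 1*(-9) - 169 = -9 - 169 = -178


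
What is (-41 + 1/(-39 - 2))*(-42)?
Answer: 70644/41 ≈ 1723.0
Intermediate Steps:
(-41 + 1/(-39 - 2))*(-42) = (-41 + 1/(-41))*(-42) = (-41 - 1/41)*(-42) = -1682/41*(-42) = 70644/41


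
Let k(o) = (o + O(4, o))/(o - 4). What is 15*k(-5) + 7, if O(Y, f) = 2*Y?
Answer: 2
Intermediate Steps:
k(o) = (8 + o)/(-4 + o) (k(o) = (o + 2*4)/(o - 4) = (o + 8)/(-4 + o) = (8 + o)/(-4 + o))
15*k(-5) + 7 = 15*((8 - 5)/(-4 - 5)) + 7 = 15*(3/(-9)) + 7 = 15*(-1/9*3) + 7 = 15*(-1/3) + 7 = -5 + 7 = 2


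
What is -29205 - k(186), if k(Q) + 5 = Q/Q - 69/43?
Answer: -1255574/43 ≈ -29199.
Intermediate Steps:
k(Q) = -241/43 (k(Q) = -5 + (Q/Q - 69/43) = -5 + (1 - 69*1/43) = -5 + (1 - 69/43) = -5 - 26/43 = -241/43)
-29205 - k(186) = -29205 - 1*(-241/43) = -29205 + 241/43 = -1255574/43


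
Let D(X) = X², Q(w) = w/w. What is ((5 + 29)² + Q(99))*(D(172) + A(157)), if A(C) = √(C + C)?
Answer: 34228688 + 1157*√314 ≈ 3.4249e+7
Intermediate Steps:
A(C) = √2*√C (A(C) = √(2*C) = √2*√C)
Q(w) = 1
((5 + 29)² + Q(99))*(D(172) + A(157)) = ((5 + 29)² + 1)*(172² + √2*√157) = (34² + 1)*(29584 + √314) = (1156 + 1)*(29584 + √314) = 1157*(29584 + √314) = 34228688 + 1157*√314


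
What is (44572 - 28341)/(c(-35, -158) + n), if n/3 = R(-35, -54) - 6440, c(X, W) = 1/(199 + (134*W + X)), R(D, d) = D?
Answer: -340980848/408080401 ≈ -0.83557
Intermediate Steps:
c(X, W) = 1/(199 + X + 134*W) (c(X, W) = 1/(199 + (X + 134*W)) = 1/(199 + X + 134*W))
n = -19425 (n = 3*(-35 - 6440) = 3*(-6475) = -19425)
(44572 - 28341)/(c(-35, -158) + n) = (44572 - 28341)/(1/(199 - 35 + 134*(-158)) - 19425) = 16231/(1/(199 - 35 - 21172) - 19425) = 16231/(1/(-21008) - 19425) = 16231/(-1/21008 - 19425) = 16231/(-408080401/21008) = 16231*(-21008/408080401) = -340980848/408080401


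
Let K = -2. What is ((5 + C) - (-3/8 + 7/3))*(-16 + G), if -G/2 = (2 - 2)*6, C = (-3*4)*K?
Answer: -1298/3 ≈ -432.67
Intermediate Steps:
C = 24 (C = -3*4*(-2) = -12*(-2) = 24)
G = 0 (G = -2*(2 - 2)*6 = -0*6 = -2*0 = 0)
((5 + C) - (-3/8 + 7/3))*(-16 + G) = ((5 + 24) - (-3/8 + 7/3))*(-16 + 0) = (29 - (-3*1/8 + 7*(1/3)))*(-16) = (29 - (-3/8 + 7/3))*(-16) = (29 - 1*47/24)*(-16) = (29 - 47/24)*(-16) = (649/24)*(-16) = -1298/3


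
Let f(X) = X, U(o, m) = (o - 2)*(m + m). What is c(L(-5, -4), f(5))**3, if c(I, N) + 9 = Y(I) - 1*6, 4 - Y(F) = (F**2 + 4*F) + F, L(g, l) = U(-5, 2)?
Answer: -281011375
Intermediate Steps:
U(o, m) = 2*m*(-2 + o) (U(o, m) = (-2 + o)*(2*m) = 2*m*(-2 + o))
L(g, l) = -28 (L(g, l) = 2*2*(-2 - 5) = 2*2*(-7) = -28)
Y(F) = 4 - F**2 - 5*F (Y(F) = 4 - ((F**2 + 4*F) + F) = 4 - (F**2 + 5*F) = 4 + (-F**2 - 5*F) = 4 - F**2 - 5*F)
c(I, N) = -11 - I**2 - 5*I (c(I, N) = -9 + ((4 - I**2 - 5*I) - 1*6) = -9 + ((4 - I**2 - 5*I) - 6) = -9 + (-2 - I**2 - 5*I) = -11 - I**2 - 5*I)
c(L(-5, -4), f(5))**3 = (-11 - 1*(-28)**2 - 5*(-28))**3 = (-11 - 1*784 + 140)**3 = (-11 - 784 + 140)**3 = (-655)**3 = -281011375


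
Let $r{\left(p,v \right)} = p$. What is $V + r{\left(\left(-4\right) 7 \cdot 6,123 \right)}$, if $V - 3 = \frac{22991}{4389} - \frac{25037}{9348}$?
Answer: $- \frac{38974555}{239932} \approx -162.44$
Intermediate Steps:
$V = \frac{1334021}{239932}$ ($V = 3 + \left(\frac{22991}{4389} - \frac{25037}{9348}\right) = 3 + \frac{614225}{239932} = \frac{1334021}{239932} \approx 5.56$)
$V + r{\left(\left(-4\right) 7 \cdot 6,123 \right)} = \frac{1334021}{239932} + \left(-4\right) 7 \cdot 6 = \frac{1334021}{239932} - 168 = - \frac{38974555}{239932}$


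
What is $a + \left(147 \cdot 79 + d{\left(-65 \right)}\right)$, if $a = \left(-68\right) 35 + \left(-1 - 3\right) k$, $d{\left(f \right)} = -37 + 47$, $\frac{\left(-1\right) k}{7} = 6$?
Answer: $9411$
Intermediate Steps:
$k = -42$ ($k = \left(-7\right) 6 = -42$)
$d{\left(f \right)} = 10$
$a = -2212$ ($a = \left(-68\right) 35 + \left(-1 - 3\right) \left(-42\right) = -2380 - -168 = -2380 + 168 = -2212$)
$a + \left(147 \cdot 79 + d{\left(-65 \right)}\right) = -2212 + \left(147 \cdot 79 + 10\right) = -2212 + \left(11613 + 10\right) = -2212 + 11623 = 9411$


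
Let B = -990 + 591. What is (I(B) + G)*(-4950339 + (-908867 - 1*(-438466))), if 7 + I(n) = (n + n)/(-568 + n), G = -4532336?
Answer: 23757883119273420/967 ≈ 2.4569e+13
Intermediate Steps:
B = -399
I(n) = -7 + 2*n/(-568 + n) (I(n) = -7 + (n + n)/(-568 + n) = -7 + (2*n)/(-568 + n) = -7 + 2*n/(-568 + n))
(I(B) + G)*(-4950339 + (-908867 - 1*(-438466))) = ((3976 - 5*(-399))/(-568 - 399) - 4532336)*(-4950339 + (-908867 - 1*(-438466))) = ((3976 + 1995)/(-967) - 4532336)*(-4950339 + (-908867 + 438466)) = (-1/967*5971 - 4532336)*(-4950339 - 470401) = (-5971/967 - 4532336)*(-5420740) = -4382774883/967*(-5420740) = 23757883119273420/967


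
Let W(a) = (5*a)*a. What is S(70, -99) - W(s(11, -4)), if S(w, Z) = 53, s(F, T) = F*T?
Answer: -9627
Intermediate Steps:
W(a) = 5*a²
S(70, -99) - W(s(11, -4)) = 53 - 5*(11*(-4))² = 53 - 5*(-44)² = 53 - 5*1936 = 53 - 1*9680 = 53 - 9680 = -9627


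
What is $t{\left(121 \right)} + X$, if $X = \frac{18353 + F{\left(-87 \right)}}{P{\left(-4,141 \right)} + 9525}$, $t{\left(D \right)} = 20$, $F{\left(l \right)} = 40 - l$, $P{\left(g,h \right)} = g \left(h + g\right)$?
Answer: $\frac{198020}{8977} \approx 22.059$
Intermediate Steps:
$P{\left(g,h \right)} = g \left(g + h\right)$
$X = \frac{18480}{8977}$ ($X = \frac{18353 + \left(40 - -87\right)}{- 4 \left(-4 + 141\right) + 9525} = \frac{18353 + \left(40 + 87\right)}{\left(-4\right) 137 + 9525} = \frac{18353 + 127}{-548 + 9525} = \frac{18480}{8977} \approx 2.0586$)
$t{\left(121 \right)} + X = 20 + \frac{18480}{8977} = \frac{198020}{8977}$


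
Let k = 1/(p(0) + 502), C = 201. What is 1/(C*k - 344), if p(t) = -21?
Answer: -481/165263 ≈ -0.0029105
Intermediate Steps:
k = 1/481 (k = 1/(-21 + 502) = 1/481 ≈ 0.0020790)
1/(C*k - 344) = 1/(201*(1/481) - 344) = 1/(201/481 - 344) = 1/(-165263/481) = -481/165263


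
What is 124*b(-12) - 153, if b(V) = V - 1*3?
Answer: -2013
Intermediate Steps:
b(V) = -3 + V (b(V) = V - 3 = -3 + V)
124*b(-12) - 153 = 124*(-3 - 12) - 153 = 124*(-15) - 153 = -1860 - 153 = -2013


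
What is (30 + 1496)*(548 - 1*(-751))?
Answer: 1982274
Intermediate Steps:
(30 + 1496)*(548 - 1*(-751)) = 1526*(548 + 751) = 1526*1299 = 1982274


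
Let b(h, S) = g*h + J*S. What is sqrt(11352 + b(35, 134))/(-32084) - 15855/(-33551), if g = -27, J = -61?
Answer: 2265/4793 - sqrt(2233)/32084 ≈ 0.47109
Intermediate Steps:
b(h, S) = -61*S - 27*h (b(h, S) = -27*h - 61*S = -61*S - 27*h)
sqrt(11352 + b(35, 134))/(-32084) - 15855/(-33551) = sqrt(11352 + (-61*134 - 27*35))/(-32084) - 15855/(-33551) = sqrt(11352 + (-8174 - 945))*(-1/32084) - 15855*(-1/33551) = sqrt(11352 - 9119)*(-1/32084) + 2265/4793 = sqrt(2233)*(-1/32084) + 2265/4793 = -sqrt(2233)/32084 + 2265/4793 = 2265/4793 - sqrt(2233)/32084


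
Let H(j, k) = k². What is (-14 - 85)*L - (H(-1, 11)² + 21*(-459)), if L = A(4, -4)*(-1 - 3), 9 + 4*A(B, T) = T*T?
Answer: -4309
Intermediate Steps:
A(B, T) = -9/4 + T²/4 (A(B, T) = -9/4 + (T*T)/4 = -9/4 + T²/4)
L = -7 (L = (-9/4 + (¼)*(-4)²)*(-1 - 3) = (-9/4 + (¼)*16)*(-4) = (-9/4 + 4)*(-4) = (7/4)*(-4) = -7)
(-14 - 85)*L - (H(-1, 11)² + 21*(-459)) = (-14 - 85)*(-7) - ((11²)² + 21*(-459)) = -99*(-7) - (121² - 9639) = 693 - (14641 - 9639) = 693 - 1*5002 = 693 - 5002 = -4309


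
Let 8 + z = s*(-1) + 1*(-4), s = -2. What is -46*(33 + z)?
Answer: -1058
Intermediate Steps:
z = -10 (z = -8 + (-2*(-1) + 1*(-4)) = -8 + (2 - 4) = -8 - 2 = -10)
-46*(33 + z) = -46*(33 - 10) = -46*23 = -1058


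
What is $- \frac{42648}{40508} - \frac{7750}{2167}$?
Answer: $- \frac{101588804}{21945209} \approx -4.6292$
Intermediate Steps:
$- \frac{42648}{40508} - \frac{7750}{2167} = \left(-42648\right) \frac{1}{40508} - \frac{7750}{2167} = - \frac{10662}{10127} - \frac{7750}{2167} = - \frac{101588804}{21945209}$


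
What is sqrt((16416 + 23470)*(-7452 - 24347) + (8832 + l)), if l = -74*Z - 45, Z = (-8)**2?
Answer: I*sqrt(1268330863) ≈ 35614.0*I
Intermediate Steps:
Z = 64
l = -4781 (l = -74*64 - 45 = -4736 - 45 = -4781)
sqrt((16416 + 23470)*(-7452 - 24347) + (8832 + l)) = sqrt((16416 + 23470)*(-7452 - 24347) + (8832 - 4781)) = sqrt(39886*(-31799) + 4051) = sqrt(-1268334914 + 4051) = sqrt(-1268330863) = I*sqrt(1268330863)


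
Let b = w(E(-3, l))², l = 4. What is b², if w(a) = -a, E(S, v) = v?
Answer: 256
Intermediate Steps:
b = 16 (b = (-1*4)² = (-4)² = 16)
b² = 16² = 256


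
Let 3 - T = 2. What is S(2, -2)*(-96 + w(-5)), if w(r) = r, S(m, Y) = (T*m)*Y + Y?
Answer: 606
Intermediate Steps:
T = 1 (T = 3 - 1*2 = 3 - 2 = 1)
S(m, Y) = Y + Y*m (S(m, Y) = (1*m)*Y + Y = m*Y + Y = Y*m + Y = Y + Y*m)
S(2, -2)*(-96 + w(-5)) = (-2*(1 + 2))*(-96 - 5) = -2*3*(-101) = -6*(-101) = 606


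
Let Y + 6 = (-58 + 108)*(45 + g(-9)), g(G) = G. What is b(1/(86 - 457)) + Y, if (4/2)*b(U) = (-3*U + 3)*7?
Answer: 95640/53 ≈ 1804.5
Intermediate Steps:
b(U) = 21/2 - 21*U/2 (b(U) = ((-3*U + 3)*7)/2 = ((3 - 3*U)*7)/2 = (21 - 21*U)/2 = 21/2 - 21*U/2)
Y = 1794 (Y = -6 + (-58 + 108)*(45 - 9) = -6 + 50*36 = -6 + 1800 = 1794)
b(1/(86 - 457)) + Y = (21/2 - 21/(2*(86 - 457))) + 1794 = (21/2 - 21/2/(-371)) + 1794 = (21/2 - 21/2*(-1/371)) + 1794 = (21/2 + 3/106) + 1794 = 558/53 + 1794 = 95640/53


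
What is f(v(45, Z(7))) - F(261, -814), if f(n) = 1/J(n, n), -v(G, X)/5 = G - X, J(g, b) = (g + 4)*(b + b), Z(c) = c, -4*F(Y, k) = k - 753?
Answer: -27688889/70680 ≈ -391.75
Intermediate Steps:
F(Y, k) = 753/4 - k/4 (F(Y, k) = -(k - 753)/4 = -(-753 + k)/4 = 753/4 - k/4)
J(g, b) = 2*b*(4 + g) (J(g, b) = (4 + g)*(2*b) = 2*b*(4 + g))
v(G, X) = -5*G + 5*X (v(G, X) = -5*(G - X) = -5*G + 5*X)
f(n) = 1/(2*n*(4 + n))
f(v(45, Z(7))) - F(261, -814) = 1/(2*(-5*45 + 5*7)*(4 + (-5*45 + 5*7))) - (753/4 - 1/4*(-814)) = 1/(2*(-225 + 35)*(4 + (-225 + 35))) - (753/4 + 407/2) = (1/2)/(-190*(4 - 190)) - 1*1567/4 = (1/2)*(-1/190)/(-186) - 1567/4 = (1/2)*(-1/190)*(-1/186) - 1567/4 = 1/70680 - 1567/4 = -27688889/70680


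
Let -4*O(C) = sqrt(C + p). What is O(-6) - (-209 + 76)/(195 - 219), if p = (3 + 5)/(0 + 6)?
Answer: -133/24 - I*sqrt(42)/12 ≈ -5.5417 - 0.54006*I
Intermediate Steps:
p = 4/3 (p = 8/6 = 8*(1/6) = 4/3 ≈ 1.3333)
O(C) = -sqrt(4/3 + C)/4 (O(C) = -sqrt(C + 4/3)/4 = -sqrt(4/3 + C)/4)
O(-6) - (-209 + 76)/(195 - 219) = -sqrt(12 + 9*(-6))/12 - (-209 + 76)/(195 - 219) = -sqrt(12 - 54)/12 - (-133)/(-24) = -I*sqrt(42)/12 - (-133)*(-1)/24 = -I*sqrt(42)/12 - 1*133/24 = -I*sqrt(42)/12 - 133/24 = -133/24 - I*sqrt(42)/12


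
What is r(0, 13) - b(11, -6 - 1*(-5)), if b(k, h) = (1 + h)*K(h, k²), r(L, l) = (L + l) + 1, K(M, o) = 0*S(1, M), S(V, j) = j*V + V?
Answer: 14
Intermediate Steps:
S(V, j) = V + V*j (S(V, j) = V*j + V = V + V*j)
K(M, o) = 0 (K(M, o) = 0*(1*(1 + M)) = 0*(1 + M) = 0)
r(L, l) = 1 + L + l
b(k, h) = 0 (b(k, h) = (1 + h)*0 = 0)
r(0, 13) - b(11, -6 - 1*(-5)) = (1 + 0 + 13) - 1*0 = 14 + 0 = 14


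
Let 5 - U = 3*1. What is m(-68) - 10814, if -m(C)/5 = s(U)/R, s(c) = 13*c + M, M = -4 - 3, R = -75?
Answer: -162191/15 ≈ -10813.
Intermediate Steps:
M = -7
U = 2 (U = 5 - 3 = 2)
s(c) = -7 + 13*c (s(c) = 13*c - 7 = -7 + 13*c)
m(C) = 19/15 (m(C) = -5*(-7 + 13*2)/(-75) = -5*(-7 + 26)*(-1)/75 = -95*(-1)/75 = -5*(-19/75) = 19/15)
m(-68) - 10814 = 19/15 - 10814 = -162191/15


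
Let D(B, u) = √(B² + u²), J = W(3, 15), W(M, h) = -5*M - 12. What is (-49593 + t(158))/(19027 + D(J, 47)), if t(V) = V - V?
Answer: -314535337/120674597 + 16531*√2938/120674597 ≈ -2.5990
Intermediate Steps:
t(V) = 0
W(M, h) = -12 - 5*M
J = -27 (J = -12 - 5*3 = -12 - 15 = -27)
(-49593 + t(158))/(19027 + D(J, 47)) = (-49593 + 0)/(19027 + √((-27)² + 47²)) = -49593/(19027 + √(729 + 2209)) = -49593/(19027 + √2938)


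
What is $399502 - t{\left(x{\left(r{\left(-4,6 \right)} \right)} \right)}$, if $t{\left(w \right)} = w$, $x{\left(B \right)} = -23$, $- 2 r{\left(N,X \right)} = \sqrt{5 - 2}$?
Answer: $399525$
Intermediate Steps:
$r{\left(N,X \right)} = - \frac{\sqrt{3}}{2}$ ($r{\left(N,X \right)} = - \frac{\sqrt{5 - 2}}{2} = - \frac{\sqrt{3}}{2}$)
$399502 - t{\left(x{\left(r{\left(-4,6 \right)} \right)} \right)} = 399502 - -23 = 399502 + 23 = 399525$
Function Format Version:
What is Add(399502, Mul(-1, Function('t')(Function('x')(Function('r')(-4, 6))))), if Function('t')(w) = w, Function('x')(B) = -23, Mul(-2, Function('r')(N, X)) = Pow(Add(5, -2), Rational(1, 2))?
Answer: 399525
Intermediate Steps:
Function('r')(N, X) = Mul(Rational(-1, 2), Pow(3, Rational(1, 2))) (Function('r')(N, X) = Mul(Rational(-1, 2), Pow(Add(5, -2), Rational(1, 2))) = Mul(Rational(-1, 2), Pow(3, Rational(1, 2))))
Add(399502, Mul(-1, Function('t')(Function('x')(Function('r')(-4, 6))))) = Add(399502, Mul(-1, -23)) = Add(399502, 23) = 399525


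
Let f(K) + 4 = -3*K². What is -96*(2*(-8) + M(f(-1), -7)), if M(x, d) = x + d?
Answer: 2880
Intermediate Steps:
f(K) = -4 - 3*K²
M(x, d) = d + x
-96*(2*(-8) + M(f(-1), -7)) = -96*(2*(-8) + (-7 + (-4 - 3*(-1)²))) = -96*(-16 + (-7 + (-4 - 3*1))) = -96*(-16 + (-7 + (-4 - 3))) = -96*(-16 + (-7 - 7)) = -96*(-16 - 14) = -96*(-30) = 2880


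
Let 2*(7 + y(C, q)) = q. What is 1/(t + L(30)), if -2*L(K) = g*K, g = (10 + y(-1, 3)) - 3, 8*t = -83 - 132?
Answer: -8/395 ≈ -0.020253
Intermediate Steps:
t = -215/8 (t = (-83 - 132)/8 = (⅛)*(-215) = -215/8 ≈ -26.875)
y(C, q) = -7 + q/2
g = 3/2 (g = (10 + (-7 + (½)*3)) - 3 = (10 + (-7 + 3/2)) - 3 = (10 - 11/2) - 3 = 9/2 - 3 = 3/2 ≈ 1.5000)
L(K) = -3*K/4
1/(t + L(30)) = 1/(-215/8 - ¾*30) = 1/(-215/8 - 45/2) = 1/(-395/8) = -8/395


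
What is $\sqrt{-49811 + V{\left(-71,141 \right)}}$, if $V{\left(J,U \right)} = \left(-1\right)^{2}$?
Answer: $i \sqrt{49810} \approx 223.18 i$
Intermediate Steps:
$V{\left(J,U \right)} = 1$
$\sqrt{-49811 + V{\left(-71,141 \right)}} = \sqrt{-49811 + 1} = \sqrt{-49810} = i \sqrt{49810}$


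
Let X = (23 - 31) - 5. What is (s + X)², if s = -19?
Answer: 1024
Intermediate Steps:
X = -13 (X = -8 - 5 = -13)
(s + X)² = (-19 - 13)² = (-32)² = 1024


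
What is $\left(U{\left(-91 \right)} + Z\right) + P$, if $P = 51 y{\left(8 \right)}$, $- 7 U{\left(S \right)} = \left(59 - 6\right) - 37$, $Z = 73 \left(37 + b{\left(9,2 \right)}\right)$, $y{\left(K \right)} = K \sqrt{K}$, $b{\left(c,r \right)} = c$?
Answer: $\frac{23490}{7} + 816 \sqrt{2} \approx 4509.7$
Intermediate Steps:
$y{\left(K \right)} = K^{\frac{3}{2}}$
$Z = 3358$ ($Z = 73 \left(37 + 9\right) = 73 \cdot 46 = 3358$)
$U{\left(S \right)} = - \frac{16}{7}$ ($U{\left(S \right)} = - \frac{\left(59 - 6\right) - 37}{7} = - \frac{53 - 37}{7} = \left(- \frac{1}{7}\right) 16 = - \frac{16}{7}$)
$P = 816 \sqrt{2}$ ($P = 51 \cdot 8^{\frac{3}{2}} = 51 \cdot 16 \sqrt{2} = 816 \sqrt{2} \approx 1154.0$)
$\left(U{\left(-91 \right)} + Z\right) + P = \left(- \frac{16}{7} + 3358\right) + 816 \sqrt{2} = \frac{23490}{7} + 816 \sqrt{2}$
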